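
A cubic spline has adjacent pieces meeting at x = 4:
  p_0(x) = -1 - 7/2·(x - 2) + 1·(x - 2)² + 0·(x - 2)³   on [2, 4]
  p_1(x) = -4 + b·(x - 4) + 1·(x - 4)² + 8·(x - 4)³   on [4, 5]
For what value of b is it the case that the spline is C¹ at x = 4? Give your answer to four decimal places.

0.5000

p_0'(x) = -7/2 + 2·(x - 2) + 0·(x - 2)², so p_0'(4) = 1/2. On the right, p_1'(4) = b, so b = 1/2.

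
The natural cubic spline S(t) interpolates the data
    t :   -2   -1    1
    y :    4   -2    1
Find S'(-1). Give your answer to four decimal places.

Let σ_i = S''(x_i). Step sizes h_i = 1, 2; slopes of the chords Δ_i = (y_(i+1) - y_i)/h_i = -6, 3/2.
  1·σ_0 + 6·σ_1 + 2·σ_2 = 6(Δ_1 - Δ_0) = 45
Natural end conditions: σ_0 = σ_2 = 0.
Solving: σ_0 = 0, σ_1 = 15/2, σ_2 = 0.
On [-1, 1], S'(t) = b_1 + 2c_1·(t + 1) + 3d_1·(t + 1)² with b_1 = Δ_1 - h_1(2σ_1 + σ_2)/6 = -7/2, c_1 = σ_1/2 = 15/4, d_1 = (σ_2 - σ_1)/(6h_1) = -5/8. So S'(-1) = -7/2.

-3.5000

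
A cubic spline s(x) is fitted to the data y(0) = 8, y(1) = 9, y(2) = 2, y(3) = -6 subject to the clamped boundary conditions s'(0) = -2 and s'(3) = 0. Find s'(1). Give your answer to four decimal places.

Let M_i = s''(x_i). Step sizes h_i = 1, 1, 1; slopes of the chords Δ_i = (y_(i+1) - y_i)/h_i = 1, -7, -8.
  1·M_0 + 4·M_1 + 1·M_2 = 6(Δ_1 - Δ_0) = -48
  1·M_1 + 4·M_2 + 1·M_3 = 6(Δ_2 - Δ_1) = -6
Clamped end conditions give two more equations: 2h_0·M_0 + h_0·M_1 = 6(Δ_0 - s'(0)) = 18 and h_2·M_2 + 2h_2·M_3 = 6(s'(3) - Δ_2) = 48.
Solving the tridiagonal system: M_0 = 248/15, M_1 = -226/15, M_2 = -64/15, M_3 = 392/15.
On [1, 2], s'(x) = b_1 + 2c_1·(x - 1) + 3d_1·(x - 1)² with b_1 = Δ_1 - h_1(2M_1 + M_2)/6 = -19/15, c_1 = M_1/2 = -113/15, d_1 = (M_2 - M_1)/(6h_1) = 9/5. So s'(1) = -19/15.

-1.2667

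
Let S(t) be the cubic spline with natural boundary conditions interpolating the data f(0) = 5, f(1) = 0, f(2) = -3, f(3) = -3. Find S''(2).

4

Write m_i for S''(x_i). With h_i = 1, 1, 1 and divided differences Δ_i = -5, -3, 0, the continuity of S' gives the tridiagonal system
  1·m_0 + 4·m_1 + 1·m_2 = 6(Δ_1 - Δ_0) = 12
  1·m_1 + 4·m_2 + 1·m_3 = 6(Δ_2 - Δ_1) = 18
Natural end conditions: m_0 = m_3 = 0.
Hence m_0 = 0, m_1 = 2, m_2 = 4, m_3 = 0.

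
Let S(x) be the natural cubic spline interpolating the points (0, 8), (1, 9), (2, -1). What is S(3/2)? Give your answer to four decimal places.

5.0313

Put m_i = S'' at the i-th knot. Here h = (1, 1) and Δ = (1, -10), so the interior equations h_(i-1)·m_(i-1) + 2(h_(i-1)+h_i)·m_i + h_i·m_(i+1) = 6(Δ_i − Δ_(i-1)) read
  1·m_0 + 4·m_1 + 1·m_2 = 6(Δ_1 - Δ_0) = -66
Natural end conditions: m_0 = m_2 = 0.
Solving: m_0 = 0, m_1 = -33/2, m_2 = 0.
On [1, 2], S(x) = 9 - 9/2·(x - 1) - 33/4·(x - 1)² + 11/4·(x - 1)³.
With (x - 1) = 1/2: S(3/2) = 161/32.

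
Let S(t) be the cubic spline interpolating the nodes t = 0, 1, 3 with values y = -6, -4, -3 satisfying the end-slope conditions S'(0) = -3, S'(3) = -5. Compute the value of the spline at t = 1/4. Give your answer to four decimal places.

Let M_i = S''(x_i). Step sizes h_i = 1, 2; slopes of the chords Δ_i = (y_(i+1) - y_i)/h_i = 2, 1/2.
  1·M_0 + 6·M_1 + 2·M_2 = 6(Δ_1 - Δ_0) = -9
Clamped end conditions give two more equations: 2h_0·M_0 + h_0·M_1 = 6(Δ_0 - S'(0)) = 30 and h_1·M_1 + 2h_1·M_2 = 6(S'(3) - Δ_1) = -33.
Solving: M_0 = 95/6, M_1 = -5/3, M_2 = -89/12.
On [0, 1], S(t) = -6 - 3·t + 95/12·t² - 35/12·t³.
With t = 1/4: S(1/4) = -1613/256.

-6.3008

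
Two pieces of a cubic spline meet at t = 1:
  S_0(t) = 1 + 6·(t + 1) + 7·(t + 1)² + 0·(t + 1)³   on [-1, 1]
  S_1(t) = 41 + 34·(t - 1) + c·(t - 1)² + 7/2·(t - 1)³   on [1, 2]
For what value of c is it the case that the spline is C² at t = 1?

S_0''(t) = 14 + 0·(t + 1), so S_0''(1) = 14. On the right, S_1''(1) = 2c, so c = 7.

7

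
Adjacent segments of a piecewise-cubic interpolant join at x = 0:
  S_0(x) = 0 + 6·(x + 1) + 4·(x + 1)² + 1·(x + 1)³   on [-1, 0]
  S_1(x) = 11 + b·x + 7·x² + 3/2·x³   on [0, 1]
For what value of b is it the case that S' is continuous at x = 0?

S_0'(x) = 6 + 8·(x + 1) + 3·(x + 1)², so S_0'(0) = 17. On the right, S_1'(0) = b, so b = 17.

17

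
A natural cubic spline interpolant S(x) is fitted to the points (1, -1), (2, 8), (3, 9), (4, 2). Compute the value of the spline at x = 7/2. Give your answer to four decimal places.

6.1000

With m_i denoting the second derivative at x_i, h_i = 1, 1, 1, and Δ_i = (y_(i+1) − y_i)/h_i = 9, 1, -7:
  1·m_0 + 4·m_1 + 1·m_2 = 6(Δ_1 - Δ_0) = -48
  1·m_1 + 4·m_2 + 1·m_3 = 6(Δ_2 - Δ_1) = -48
Natural end conditions: m_0 = m_3 = 0.
Solving the tridiagonal system: m_0 = 0, m_1 = -48/5, m_2 = -48/5, m_3 = 0.
On [3, 4], S(x) = 9 - 19/5·(x - 3) - 24/5·(x - 3)² + 8/5·(x - 3)³.
With (x - 3) = 1/2: S(7/2) = 61/10.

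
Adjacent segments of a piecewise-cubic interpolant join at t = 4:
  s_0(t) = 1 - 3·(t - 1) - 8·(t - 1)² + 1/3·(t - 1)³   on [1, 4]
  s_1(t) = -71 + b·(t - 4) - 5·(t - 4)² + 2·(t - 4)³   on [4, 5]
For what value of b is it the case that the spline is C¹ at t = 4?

-42

s_0'(t) = -3 - 16·(t - 1) + 1·(t - 1)², so s_0'(4) = -42. On the right, s_1'(4) = b, so b = -42.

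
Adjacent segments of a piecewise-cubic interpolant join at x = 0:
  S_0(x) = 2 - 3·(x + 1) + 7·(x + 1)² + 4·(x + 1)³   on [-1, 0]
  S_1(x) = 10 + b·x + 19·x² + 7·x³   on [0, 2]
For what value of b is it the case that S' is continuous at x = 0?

S_0'(x) = -3 + 14·(x + 1) + 12·(x + 1)², so S_0'(0) = 23. On the right, S_1'(0) = b, so b = 23.

23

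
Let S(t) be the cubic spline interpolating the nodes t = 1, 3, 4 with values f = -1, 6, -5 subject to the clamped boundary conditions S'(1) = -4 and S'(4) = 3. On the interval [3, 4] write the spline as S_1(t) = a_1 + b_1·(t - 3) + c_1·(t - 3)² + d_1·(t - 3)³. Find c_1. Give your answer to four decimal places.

With M_i denoting the second derivative at x_i, h_i = 2, 1, and Δ_i = (y_(i+1) − y_i)/h_i = 7/2, -11:
  2·M_0 + 6·M_1 + 1·M_2 = 6(Δ_1 - Δ_0) = -87
Clamped end conditions give two more equations: 2h_0·M_0 + h_0·M_1 = 6(Δ_0 - S'(1)) = 45 and h_1·M_1 + 2h_1·M_2 = 6(S'(4) - Δ_1) = 84.
Solving the tridiagonal system: M_0 = 337/12, M_1 = -101/3, M_2 = 353/6.
On [3, 4], with S_1(t) = a_1 + b_1·(t - 3) + c_1·(t - 3)² + d_1·(t - 3)³: c_1 = M_1/2 = -101/6, d_1 = (M_2 - M_1)/(6h_1) = 185/12, b_1 = Δ_1 - h_1(2M_1 + M_2)/6 = -115/12.

-16.8333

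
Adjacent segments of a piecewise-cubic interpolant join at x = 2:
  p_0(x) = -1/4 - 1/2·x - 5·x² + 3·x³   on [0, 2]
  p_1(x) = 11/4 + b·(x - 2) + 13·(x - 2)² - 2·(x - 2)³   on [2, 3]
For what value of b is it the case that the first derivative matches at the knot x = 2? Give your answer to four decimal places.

p_0'(x) = -1/2 - 10·x + 9·x², so p_0'(2) = 31/2. On the right, p_1'(2) = b, so b = 31/2.

15.5000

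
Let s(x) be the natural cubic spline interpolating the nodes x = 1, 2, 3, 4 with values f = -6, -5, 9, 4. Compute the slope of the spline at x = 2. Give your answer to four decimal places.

10.4667

With M_i denoting the second derivative at x_i, h_i = 1, 1, 1, and Δ_i = (y_(i+1) − y_i)/h_i = 1, 14, -5:
  1·M_0 + 4·M_1 + 1·M_2 = 6(Δ_1 - Δ_0) = 78
  1·M_1 + 4·M_2 + 1·M_3 = 6(Δ_2 - Δ_1) = -114
Natural end conditions: M_0 = M_3 = 0.
Hence M_0 = 0, M_1 = 142/5, M_2 = -178/5, M_3 = 0.
On [2, 3], s'(x) = b_1 + 2c_1·(x - 2) + 3d_1·(x - 2)² with b_1 = Δ_1 - h_1(2M_1 + M_2)/6 = 157/15, c_1 = M_1/2 = 71/5, d_1 = (M_2 - M_1)/(6h_1) = -32/3. So s'(2) = 157/15.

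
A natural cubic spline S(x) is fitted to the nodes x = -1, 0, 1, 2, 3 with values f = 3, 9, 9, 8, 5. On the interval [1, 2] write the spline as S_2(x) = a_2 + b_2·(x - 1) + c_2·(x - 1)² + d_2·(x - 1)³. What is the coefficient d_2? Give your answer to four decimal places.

-0.8571

Write M_i for S''(x_i). With h_i = 1, 1, 1, 1 and divided differences Δ_i = 6, 0, -1, -3, the continuity of S' gives the tridiagonal system
  1·M_0 + 4·M_1 + 1·M_2 = 6(Δ_1 - Δ_0) = -36
  1·M_1 + 4·M_2 + 1·M_3 = 6(Δ_2 - Δ_1) = -6
  1·M_2 + 4·M_3 + 1·M_4 = 6(Δ_3 - Δ_2) = -12
Natural end conditions: M_0 = M_4 = 0.
Hence M_0 = 0, M_1 = -66/7, M_2 = 12/7, M_3 = -24/7, M_4 = 0.
On [1, 2], with S_2(x) = a_2 + b_2·(x - 1) + c_2·(x - 1)² + d_2·(x - 1)³: c_2 = M_2/2 = 6/7, d_2 = (M_3 - M_2)/(6h_2) = -6/7, b_2 = Δ_2 - h_2(2M_2 + M_3)/6 = -1.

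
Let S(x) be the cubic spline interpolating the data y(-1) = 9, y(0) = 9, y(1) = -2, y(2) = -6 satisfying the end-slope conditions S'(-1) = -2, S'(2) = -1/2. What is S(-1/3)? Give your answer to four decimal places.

Let σ_i = S''(x_i). Step sizes h_i = 1, 1, 1; slopes of the chords Δ_i = (y_(i+1) - y_i)/h_i = 0, -11, -4.
  1·σ_0 + 4·σ_1 + 1·σ_2 = 6(Δ_1 - Δ_0) = -66
  1·σ_1 + 4·σ_2 + 1·σ_3 = 6(Δ_2 - Δ_1) = 42
Clamped end conditions give two more equations: 2h_0·σ_0 + h_0·σ_1 = 6(Δ_0 - S'(-1)) = 12 and h_2·σ_2 + 2h_2·σ_3 = 6(S'(2) - Δ_2) = 21.
Forward elimination and back-substitution give σ_0 = 93/5, σ_1 = -126/5, σ_2 = 81/5, σ_3 = 12/5.
On [-1, 0], S(x) = 9 - 2·(x + 1) + 93/10·(x + 1)² - 73/10·(x + 1)³.
With (x + 1) = 2/3: S(-1/3) = 1301/135.

9.6370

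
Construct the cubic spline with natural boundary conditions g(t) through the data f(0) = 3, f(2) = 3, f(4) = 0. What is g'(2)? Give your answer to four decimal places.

-0.7500

Write m_i for g''(x_i). With h_i = 2, 2 and divided differences Δ_i = 0, -3/2, the continuity of g' gives the tridiagonal system
  2·m_0 + 8·m_1 + 2·m_2 = 6(Δ_1 - Δ_0) = -9
Natural end conditions: m_0 = m_2 = 0.
Hence m_0 = 0, m_1 = -9/8, m_2 = 0.
On [2, 4], g'(t) = b_1 + 2c_1·(t - 2) + 3d_1·(t - 2)² with b_1 = Δ_1 - h_1(2m_1 + m_2)/6 = -3/4, c_1 = m_1/2 = -9/16, d_1 = (m_2 - m_1)/(6h_1) = 3/32. So g'(2) = -3/4.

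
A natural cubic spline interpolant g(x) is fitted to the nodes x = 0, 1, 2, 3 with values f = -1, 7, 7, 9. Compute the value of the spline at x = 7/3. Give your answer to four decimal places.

7.2716

Let M_i = g''(x_i). Step sizes h_i = 1, 1, 1; slopes of the chords Δ_i = (y_(i+1) - y_i)/h_i = 8, 0, 2.
  1·M_0 + 4·M_1 + 1·M_2 = 6(Δ_1 - Δ_0) = -48
  1·M_1 + 4·M_2 + 1·M_3 = 6(Δ_2 - Δ_1) = 12
Natural end conditions: M_0 = M_3 = 0.
Solving the tridiagonal system: M_0 = 0, M_1 = -68/5, M_2 = 32/5, M_3 = 0.
On [2, 3], g(x) = 7 - 2/15·(x - 2) + 16/5·(x - 2)² - 16/15·(x - 2)³.
With (x - 2) = 1/3: g(7/3) = 589/81.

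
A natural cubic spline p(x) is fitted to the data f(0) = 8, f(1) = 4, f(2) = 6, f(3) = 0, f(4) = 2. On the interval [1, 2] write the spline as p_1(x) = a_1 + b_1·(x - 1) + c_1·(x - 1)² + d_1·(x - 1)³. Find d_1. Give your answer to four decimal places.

Put M_i = p'' at the i-th knot. Here h = (1, 1, 1, 1) and Δ = (-4, 2, -6, 2), so the interior equations h_(i-1)·M_(i-1) + 2(h_(i-1)+h_i)·M_i + h_i·M_(i+1) = 6(Δ_i − Δ_(i-1)) read
  1·M_0 + 4·M_1 + 1·M_2 = 6(Δ_1 - Δ_0) = 36
  1·M_1 + 4·M_2 + 1·M_3 = 6(Δ_2 - Δ_1) = -48
  1·M_2 + 4·M_3 + 1·M_4 = 6(Δ_3 - Δ_2) = 48
Natural end conditions: M_0 = M_4 = 0.
Solving the tridiagonal system: M_0 = 0, M_1 = 195/14, M_2 = -138/7, M_3 = 237/14, M_4 = 0.
On [1, 2], with p_1(x) = a_1 + b_1·(x - 1) + c_1·(x - 1)² + d_1·(x - 1)³: c_1 = M_1/2 = 195/28, d_1 = (M_2 - M_1)/(6h_1) = -157/28, b_1 = Δ_1 - h_1(2M_1 + M_2)/6 = 9/14.

-5.6071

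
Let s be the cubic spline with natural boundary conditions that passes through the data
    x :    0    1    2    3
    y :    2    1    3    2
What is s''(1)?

Put m_i = s'' at the i-th knot. Here h = (1, 1, 1) and Δ = (-1, 2, -1), so the interior equations h_(i-1)·m_(i-1) + 2(h_(i-1)+h_i)·m_i + h_i·m_(i+1) = 6(Δ_i − Δ_(i-1)) read
  1·m_0 + 4·m_1 + 1·m_2 = 6(Δ_1 - Δ_0) = 18
  1·m_1 + 4·m_2 + 1·m_3 = 6(Δ_2 - Δ_1) = -18
Natural end conditions: m_0 = m_3 = 0.
Solving the tridiagonal system: m_0 = 0, m_1 = 6, m_2 = -6, m_3 = 0.

6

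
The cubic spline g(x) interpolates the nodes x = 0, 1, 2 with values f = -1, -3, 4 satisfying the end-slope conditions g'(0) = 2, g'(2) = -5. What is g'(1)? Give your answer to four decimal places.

4.5000

Write M_i for g''(x_i). With h_i = 1, 1 and divided differences Δ_i = -2, 7, the continuity of g' gives the tridiagonal system
  1·M_0 + 4·M_1 + 1·M_2 = 6(Δ_1 - Δ_0) = 54
Clamped end conditions give two more equations: 2h_0·M_0 + h_0·M_1 = 6(Δ_0 - g'(0)) = -24 and h_1·M_1 + 2h_1·M_2 = 6(g'(2) - Δ_1) = -72.
Hence M_0 = -29, M_1 = 34, M_2 = -53.
On [1, 2], g'(x) = b_1 + 2c_1·(x - 1) + 3d_1·(x - 1)² with b_1 = Δ_1 - h_1(2M_1 + M_2)/6 = 9/2, c_1 = M_1/2 = 17, d_1 = (M_2 - M_1)/(6h_1) = -29/2. So g'(1) = 9/2.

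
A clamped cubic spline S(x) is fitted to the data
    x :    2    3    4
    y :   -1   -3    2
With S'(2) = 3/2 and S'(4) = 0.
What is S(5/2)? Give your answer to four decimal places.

Let M_i = S''(x_i). Step sizes h_i = 1, 1; slopes of the chords Δ_i = (y_(i+1) - y_i)/h_i = -2, 5.
  1·M_0 + 4·M_1 + 1·M_2 = 6(Δ_1 - Δ_0) = 42
Clamped end conditions give two more equations: 2h_0·M_0 + h_0·M_1 = 6(Δ_0 - S'(2)) = -21 and h_1·M_1 + 2h_1·M_2 = 6(S'(4) - Δ_1) = -30.
Hence M_0 = -87/4, M_1 = 45/2, M_2 = -105/4.
On [2, 3], S(x) = -1 + 3/2·(x - 2) - 87/8·(x - 2)² + 59/8·(x - 2)³.
With (x - 2) = 1/2: S(5/2) = -131/64.

-2.0469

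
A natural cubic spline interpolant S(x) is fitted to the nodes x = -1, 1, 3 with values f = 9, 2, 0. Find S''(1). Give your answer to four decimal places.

Write M_i for S''(x_i). With h_i = 2, 2 and divided differences Δ_i = -7/2, -1, the continuity of S' gives the tridiagonal system
  2·M_0 + 8·M_1 + 2·M_2 = 6(Δ_1 - Δ_0) = 15
Natural end conditions: M_0 = M_2 = 0.
Solving the tridiagonal system: M_0 = 0, M_1 = 15/8, M_2 = 0.

1.8750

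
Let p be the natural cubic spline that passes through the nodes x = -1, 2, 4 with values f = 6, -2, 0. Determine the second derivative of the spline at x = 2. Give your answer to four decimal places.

Write m_i for p''(x_i). With h_i = 3, 2 and divided differences Δ_i = -8/3, 1, the continuity of p' gives the tridiagonal system
  3·m_0 + 10·m_1 + 2·m_2 = 6(Δ_1 - Δ_0) = 22
Natural end conditions: m_0 = m_2 = 0.
Solving the tridiagonal system: m_0 = 0, m_1 = 11/5, m_2 = 0.

2.2000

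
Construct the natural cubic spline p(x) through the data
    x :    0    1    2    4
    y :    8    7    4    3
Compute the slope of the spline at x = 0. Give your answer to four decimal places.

-0.3696

With M_i denoting the second derivative at x_i, h_i = 1, 1, 2, and Δ_i = (y_(i+1) − y_i)/h_i = -1, -3, -1/2:
  1·M_0 + 4·M_1 + 1·M_2 = 6(Δ_1 - Δ_0) = -12
  1·M_1 + 6·M_2 + 2·M_3 = 6(Δ_2 - Δ_1) = 15
Natural end conditions: M_0 = M_3 = 0.
Hence M_0 = 0, M_1 = -87/23, M_2 = 72/23, M_3 = 0.
On [0, 1], p'(x) = b_0 + 2c_0·x + 3d_0·x² with b_0 = Δ_0 - h_0(2M_0 + M_1)/6 = -17/46, c_0 = M_0/2 = 0, d_0 = (M_1 - M_0)/(6h_0) = -29/46. So p'(0) = -17/46.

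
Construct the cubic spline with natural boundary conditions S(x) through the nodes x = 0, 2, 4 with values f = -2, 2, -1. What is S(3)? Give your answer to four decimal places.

Put σ_i = S'' at the i-th knot. Here h = (2, 2) and Δ = (2, -3/2), so the interior equations h_(i-1)·σ_(i-1) + 2(h_(i-1)+h_i)·σ_i + h_i·σ_(i+1) = 6(Δ_i − Δ_(i-1)) read
  2·σ_0 + 8·σ_1 + 2·σ_2 = 6(Δ_1 - Δ_0) = -21
Natural end conditions: σ_0 = σ_2 = 0.
Solving the tridiagonal system: σ_0 = 0, σ_1 = -21/8, σ_2 = 0.
On [2, 4], S(x) = 2 + 1/4·(x - 2) - 21/16·(x - 2)² + 7/32·(x - 2)³.
With (x - 2) = 1: S(3) = 37/32.

1.1563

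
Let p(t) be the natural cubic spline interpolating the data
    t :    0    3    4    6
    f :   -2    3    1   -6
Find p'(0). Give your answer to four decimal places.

Write σ_i for p''(x_i). With h_i = 3, 1, 2 and divided differences Δ_i = 5/3, -2, -7/2, the continuity of p' gives the tridiagonal system
  3·σ_0 + 8·σ_1 + 1·σ_2 = 6(Δ_1 - Δ_0) = -22
  1·σ_1 + 6·σ_2 + 2·σ_3 = 6(Δ_2 - Δ_1) = -9
Natural end conditions: σ_0 = σ_3 = 0.
Hence σ_0 = 0, σ_1 = -123/47, σ_2 = -50/47, σ_3 = 0.
On [0, 3], p'(t) = b_0 + 2c_0·t + 3d_0·t² with b_0 = Δ_0 - h_0(2σ_0 + σ_1)/6 = 839/282, c_0 = σ_0/2 = 0, d_0 = (σ_1 - σ_0)/(6h_0) = -41/282. So p'(0) = 839/282.

2.9752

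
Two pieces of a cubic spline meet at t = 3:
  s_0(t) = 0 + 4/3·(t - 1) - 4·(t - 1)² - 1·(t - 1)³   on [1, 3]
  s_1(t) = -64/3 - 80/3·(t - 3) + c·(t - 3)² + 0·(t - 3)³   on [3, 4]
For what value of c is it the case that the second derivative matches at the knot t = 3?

-10

s_0''(t) = -8 - 6·(t - 1), so s_0''(3) = -20. On the right, s_1''(3) = 2c, so c = -10.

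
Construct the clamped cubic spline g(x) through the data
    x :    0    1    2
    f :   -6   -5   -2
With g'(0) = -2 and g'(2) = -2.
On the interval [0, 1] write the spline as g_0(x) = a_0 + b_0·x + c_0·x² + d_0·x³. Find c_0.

3

Put M_i = g'' at the i-th knot. Here h = (1, 1) and Δ = (1, 3), so the interior equations h_(i-1)·M_(i-1) + 2(h_(i-1)+h_i)·M_i + h_i·M_(i+1) = 6(Δ_i − Δ_(i-1)) read
  1·M_0 + 4·M_1 + 1·M_2 = 6(Δ_1 - Δ_0) = 12
Clamped end conditions give two more equations: 2h_0·M_0 + h_0·M_1 = 6(Δ_0 - g'(0)) = 18 and h_1·M_1 + 2h_1·M_2 = 6(g'(2) - Δ_1) = -30.
Hence M_0 = 6, M_1 = 6, M_2 = -18.
On [0, 1], with g_0(x) = a_0 + b_0·x + c_0·x² + d_0·x³: c_0 = M_0/2 = 3, d_0 = (M_1 - M_0)/(6h_0) = 0, b_0 = Δ_0 - h_0(2M_0 + M_1)/6 = -2.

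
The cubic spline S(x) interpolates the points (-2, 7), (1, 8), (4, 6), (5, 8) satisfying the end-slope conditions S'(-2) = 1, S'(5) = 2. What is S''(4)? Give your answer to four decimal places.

2.5806

Put M_i = S'' at the i-th knot. Here h = (3, 3, 1) and Δ = (1/3, -2/3, 2), so the interior equations h_(i-1)·M_(i-1) + 2(h_(i-1)+h_i)·M_i + h_i·M_(i+1) = 6(Δ_i − Δ_(i-1)) read
  3·M_0 + 12·M_1 + 3·M_2 = 6(Δ_1 - Δ_0) = -6
  3·M_1 + 8·M_2 + 1·M_3 = 6(Δ_2 - Δ_1) = 16
Clamped end conditions give two more equations: 2h_0·M_0 + h_0·M_1 = 6(Δ_0 - S'(-2)) = -4 and h_2·M_2 + 2h_2·M_3 = 6(S'(5) - Δ_2) = 0.
Solving the tridiagonal system: M_0 = -10/93, M_1 = -104/93, M_2 = 80/31, M_3 = -40/31.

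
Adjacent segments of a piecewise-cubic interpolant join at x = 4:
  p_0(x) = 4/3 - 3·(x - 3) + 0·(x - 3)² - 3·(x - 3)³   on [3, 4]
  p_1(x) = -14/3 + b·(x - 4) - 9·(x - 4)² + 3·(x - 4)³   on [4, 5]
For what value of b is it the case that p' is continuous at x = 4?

-12

p_0'(x) = -3 + 0·(x - 3) - 9·(x - 3)², so p_0'(4) = -12. On the right, p_1'(4) = b, so b = -12.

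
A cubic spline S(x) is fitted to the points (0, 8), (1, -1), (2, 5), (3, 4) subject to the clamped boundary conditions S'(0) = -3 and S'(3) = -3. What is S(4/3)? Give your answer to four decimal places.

-0.2444

With M_i denoting the second derivative at x_i, h_i = 1, 1, 1, and Δ_i = (y_(i+1) − y_i)/h_i = -9, 6, -1:
  1·M_0 + 4·M_1 + 1·M_2 = 6(Δ_1 - Δ_0) = 90
  1·M_1 + 4·M_2 + 1·M_3 = 6(Δ_2 - Δ_1) = -42
Clamped end conditions give two more equations: 2h_0·M_0 + h_0·M_1 = 6(Δ_0 - S'(0)) = -36 and h_2·M_2 + 2h_2·M_3 = 6(S'(3) - Δ_2) = -12.
Solving: M_0 = -182/5, M_1 = 184/5, M_2 = -104/5, M_3 = 22/5.
On [1, 2], S(x) = -1 - 14/5·(x - 1) + 92/5·(x - 1)² - 48/5·(x - 1)³.
With (x - 1) = 1/3: S(4/3) = -11/45.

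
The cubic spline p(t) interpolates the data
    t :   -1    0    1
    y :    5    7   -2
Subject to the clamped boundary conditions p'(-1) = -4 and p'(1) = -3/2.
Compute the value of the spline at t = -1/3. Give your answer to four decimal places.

Put σ_i = p'' at the i-th knot. Here h = (1, 1) and Δ = (2, -9), so the interior equations h_(i-1)·σ_(i-1) + 2(h_(i-1)+h_i)·σ_i + h_i·σ_(i+1) = 6(Δ_i − Δ_(i-1)) read
  1·σ_0 + 4·σ_1 + 1·σ_2 = 6(Δ_1 - Δ_0) = -66
Clamped end conditions give two more equations: 2h_0·σ_0 + h_0·σ_1 = 6(Δ_0 - p'(-1)) = 36 and h_1·σ_1 + 2h_1·σ_2 = 6(p'(1) - Δ_1) = 45.
Solving the tridiagonal system: σ_0 = 143/4, σ_1 = -71/2, σ_2 = 161/4.
On [-1, 0], p(t) = 5 - 4·(t + 1) + 143/8·(t + 1)² - 95/8·(t + 1)³.
With (t + 1) = 2/3: p(-1/3) = 365/54.

6.7593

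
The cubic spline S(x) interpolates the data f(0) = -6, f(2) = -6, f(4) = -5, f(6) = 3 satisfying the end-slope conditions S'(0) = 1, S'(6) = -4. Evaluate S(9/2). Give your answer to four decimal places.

Put σ_i = S'' at the i-th knot. Here h = (2, 2, 2) and Δ = (0, 1/2, 4), so the interior equations h_(i-1)·σ_(i-1) + 2(h_(i-1)+h_i)·σ_i + h_i·σ_(i+1) = 6(Δ_i − Δ_(i-1)) read
  2·σ_0 + 8·σ_1 + 2·σ_2 = 6(Δ_1 - Δ_0) = 3
  2·σ_1 + 8·σ_2 + 2·σ_3 = 6(Δ_2 - Δ_1) = 21
Clamped end conditions give two more equations: 2h_0·σ_0 + h_0·σ_1 = 6(Δ_0 - S'(0)) = -6 and h_2·σ_2 + 2h_2·σ_3 = 6(S'(6) - Δ_2) = -48.
Hence σ_0 = -29/30, σ_1 = -16/15, σ_2 = 101/15, σ_3 = -461/30.
On [4, 6], S(x) = -5 + 139/30·(x - 4) + 101/30·(x - 4)² - 221/120·(x - 4)³.
With (x - 4) = 1/2: S(9/2) = -663/320.

-2.0719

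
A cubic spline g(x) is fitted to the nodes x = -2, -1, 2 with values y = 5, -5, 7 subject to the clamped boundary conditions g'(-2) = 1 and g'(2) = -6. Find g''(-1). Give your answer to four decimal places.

24.5000

With σ_i denoting the second derivative at x_i, h_i = 1, 3, and Δ_i = (y_(i+1) − y_i)/h_i = -10, 4:
  1·σ_0 + 8·σ_1 + 3·σ_2 = 6(Δ_1 - Δ_0) = 84
Clamped end conditions give two more equations: 2h_0·σ_0 + h_0·σ_1 = 6(Δ_0 - g'(-2)) = -66 and h_1·σ_1 + 2h_1·σ_2 = 6(g'(2) - Δ_1) = -60.
Solving the tridiagonal system: σ_0 = -181/4, σ_1 = 49/2, σ_2 = -89/4.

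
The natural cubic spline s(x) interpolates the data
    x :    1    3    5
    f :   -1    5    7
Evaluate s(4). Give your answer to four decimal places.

6.3750

Write σ_i for s''(x_i). With h_i = 2, 2 and divided differences Δ_i = 3, 1, the continuity of s' gives the tridiagonal system
  2·σ_0 + 8·σ_1 + 2·σ_2 = 6(Δ_1 - Δ_0) = -12
Natural end conditions: σ_0 = σ_2 = 0.
Solving the tridiagonal system: σ_0 = 0, σ_1 = -3/2, σ_2 = 0.
On [3, 5], s(x) = 5 + 2·(x - 3) - 3/4·(x - 3)² + 1/8·(x - 3)³.
With (x - 3) = 1: s(4) = 51/8.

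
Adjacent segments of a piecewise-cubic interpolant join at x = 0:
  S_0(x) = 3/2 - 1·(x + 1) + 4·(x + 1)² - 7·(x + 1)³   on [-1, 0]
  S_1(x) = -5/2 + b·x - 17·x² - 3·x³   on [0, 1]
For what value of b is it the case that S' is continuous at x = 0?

S_0'(x) = -1 + 8·(x + 1) - 21·(x + 1)², so S_0'(0) = -14. On the right, S_1'(0) = b, so b = -14.

-14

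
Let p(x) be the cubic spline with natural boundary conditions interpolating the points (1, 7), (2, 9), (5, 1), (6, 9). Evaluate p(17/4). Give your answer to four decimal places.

0.3256

Let M_i = p''(x_i). Step sizes h_i = 1, 3, 1; slopes of the chords Δ_i = (y_(i+1) - y_i)/h_i = 2, -8/3, 8.
  1·M_0 + 8·M_1 + 3·M_2 = 6(Δ_1 - Δ_0) = -28
  3·M_1 + 8·M_2 + 1·M_3 = 6(Δ_2 - Δ_1) = 64
Natural end conditions: M_0 = M_3 = 0.
Forward elimination and back-substitution give M_0 = 0, M_1 = -416/55, M_2 = 596/55, M_3 = 0.
On [2, 5], p(x) = 9 - 86/165·(x - 2) - 208/55·(x - 2)² + 46/45·(x - 2)³.
With (x - 2) = 9/4: p(17/4) = 573/1760.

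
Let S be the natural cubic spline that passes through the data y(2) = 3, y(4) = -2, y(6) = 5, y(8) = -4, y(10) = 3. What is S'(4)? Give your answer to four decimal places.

Put M_i = S'' at the i-th knot. Here h = (2, 2, 2, 2) and Δ = (-5/2, 7/2, -9/2, 7/2), so the interior equations h_(i-1)·M_(i-1) + 2(h_(i-1)+h_i)·M_i + h_i·M_(i+1) = 6(Δ_i − Δ_(i-1)) read
  2·M_0 + 8·M_1 + 2·M_2 = 6(Δ_1 - Δ_0) = 36
  2·M_1 + 8·M_2 + 2·M_3 = 6(Δ_2 - Δ_1) = -48
  2·M_2 + 8·M_3 + 2·M_4 = 6(Δ_3 - Δ_2) = 48
Natural end conditions: M_0 = M_4 = 0.
Hence M_0 = 0, M_1 = 195/28, M_2 = -69/7, M_3 = 237/28, M_4 = 0.
On [4, 6], S'(x) = b_1 + 2c_1·(x - 4) + 3d_1·(x - 4)² with b_1 = Δ_1 - h_1(2M_1 + M_2)/6 = 15/7, c_1 = M_1/2 = 195/56, d_1 = (M_2 - M_1)/(6h_1) = -157/112. So S'(4) = 15/7.

2.1429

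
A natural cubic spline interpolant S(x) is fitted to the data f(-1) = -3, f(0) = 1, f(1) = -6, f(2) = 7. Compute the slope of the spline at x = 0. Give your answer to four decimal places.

-4.5333

Let σ_i = S''(x_i). Step sizes h_i = 1, 1, 1; slopes of the chords Δ_i = (y_(i+1) - y_i)/h_i = 4, -7, 13.
  1·σ_0 + 4·σ_1 + 1·σ_2 = 6(Δ_1 - Δ_0) = -66
  1·σ_1 + 4·σ_2 + 1·σ_3 = 6(Δ_2 - Δ_1) = 120
Natural end conditions: σ_0 = σ_3 = 0.
Solving the tridiagonal system: σ_0 = 0, σ_1 = -128/5, σ_2 = 182/5, σ_3 = 0.
On [0, 1], S'(x) = b_1 + 2c_1·x + 3d_1·x² with b_1 = Δ_1 - h_1(2σ_1 + σ_2)/6 = -68/15, c_1 = σ_1/2 = -64/5, d_1 = (σ_2 - σ_1)/(6h_1) = 31/3. So S'(0) = -68/15.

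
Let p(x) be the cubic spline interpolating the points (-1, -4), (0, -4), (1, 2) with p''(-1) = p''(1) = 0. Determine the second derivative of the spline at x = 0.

With M_i denoting the second derivative at x_i, h_i = 1, 1, and Δ_i = (y_(i+1) − y_i)/h_i = 0, 6:
  1·M_0 + 4·M_1 + 1·M_2 = 6(Δ_1 - Δ_0) = 36
Natural end conditions: M_0 = M_2 = 0.
Solving: M_0 = 0, M_1 = 9, M_2 = 0.

9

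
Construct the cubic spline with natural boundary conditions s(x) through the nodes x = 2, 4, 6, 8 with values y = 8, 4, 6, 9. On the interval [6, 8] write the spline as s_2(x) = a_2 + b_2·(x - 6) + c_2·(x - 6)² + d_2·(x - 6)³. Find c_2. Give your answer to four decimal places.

-0.1000

With m_i denoting the second derivative at x_i, h_i = 2, 2, 2, and Δ_i = (y_(i+1) − y_i)/h_i = -2, 1, 3/2:
  2·m_0 + 8·m_1 + 2·m_2 = 6(Δ_1 - Δ_0) = 18
  2·m_1 + 8·m_2 + 2·m_3 = 6(Δ_2 - Δ_1) = 3
Natural end conditions: m_0 = m_3 = 0.
Hence m_0 = 0, m_1 = 23/10, m_2 = -1/5, m_3 = 0.
On [6, 8], with s_2(x) = a_2 + b_2·(x - 6) + c_2·(x - 6)² + d_2·(x - 6)³: c_2 = m_2/2 = -1/10, d_2 = (m_3 - m_2)/(6h_2) = 1/60, b_2 = Δ_2 - h_2(2m_2 + m_3)/6 = 49/30.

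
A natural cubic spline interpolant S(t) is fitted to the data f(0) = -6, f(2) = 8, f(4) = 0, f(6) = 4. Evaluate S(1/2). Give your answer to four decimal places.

-0.9375

With σ_i denoting the second derivative at x_i, h_i = 2, 2, 2, and Δ_i = (y_(i+1) − y_i)/h_i = 7, -4, 2:
  2·σ_0 + 8·σ_1 + 2·σ_2 = 6(Δ_1 - Δ_0) = -66
  2·σ_1 + 8·σ_2 + 2·σ_3 = 6(Δ_2 - Δ_1) = 36
Natural end conditions: σ_0 = σ_3 = 0.
Solving the tridiagonal system: σ_0 = 0, σ_1 = -10, σ_2 = 7, σ_3 = 0.
On [0, 2], S(t) = -6 + 31/3·t + 0·t² - 5/6·t³.
With t = 1/2: S(1/2) = -15/16.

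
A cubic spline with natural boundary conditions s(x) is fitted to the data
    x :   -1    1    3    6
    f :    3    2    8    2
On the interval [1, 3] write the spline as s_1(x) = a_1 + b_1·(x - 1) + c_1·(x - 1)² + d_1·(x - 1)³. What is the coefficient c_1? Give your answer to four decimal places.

Write M_i for s''(x_i). With h_i = 2, 2, 3 and divided differences Δ_i = -1/2, 3, -2, the continuity of s' gives the tridiagonal system
  2·M_0 + 8·M_1 + 2·M_2 = 6(Δ_1 - Δ_0) = 21
  2·M_1 + 10·M_2 + 3·M_3 = 6(Δ_2 - Δ_1) = -30
Natural end conditions: M_0 = M_3 = 0.
Hence M_0 = 0, M_1 = 135/38, M_2 = -141/38, M_3 = 0.
On [1, 3], with s_1(x) = a_1 + b_1·(x - 1) + c_1·(x - 1)² + d_1·(x - 1)³: c_1 = M_1/2 = 135/76, d_1 = (M_2 - M_1)/(6h_1) = -23/38, b_1 = Δ_1 - h_1(2M_1 + M_2)/6 = 71/38.

1.7763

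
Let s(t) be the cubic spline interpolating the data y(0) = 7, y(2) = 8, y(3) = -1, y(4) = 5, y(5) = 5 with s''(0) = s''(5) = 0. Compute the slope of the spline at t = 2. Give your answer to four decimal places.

-9.1977

Put M_i = s'' at the i-th knot. Here h = (2, 1, 1, 1) and Δ = (1/2, -9, 6, 0), so the interior equations h_(i-1)·M_(i-1) + 2(h_(i-1)+h_i)·M_i + h_i·M_(i+1) = 6(Δ_i − Δ_(i-1)) read
  2·M_0 + 6·M_1 + 1·M_2 = 6(Δ_1 - Δ_0) = -57
  1·M_1 + 4·M_2 + 1·M_3 = 6(Δ_2 - Δ_1) = 90
  1·M_2 + 4·M_3 + 1·M_4 = 6(Δ_3 - Δ_2) = -36
Natural end conditions: M_0 = M_4 = 0.
Solving: M_0 = 0, M_1 = -1251/86, M_2 = 1302/43, M_3 = -1425/86, M_4 = 0.
On [2, 3], s'(t) = b_1 + 2c_1·(t - 2) + 3d_1·(t - 2)² with b_1 = Δ_1 - h_1(2M_1 + M_2)/6 = -791/86, c_1 = M_1/2 = -1251/172, d_1 = (M_2 - M_1)/(6h_1) = 1285/172. So s'(2) = -791/86.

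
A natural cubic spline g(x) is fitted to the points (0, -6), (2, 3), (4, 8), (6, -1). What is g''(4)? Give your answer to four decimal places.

-5.2000

With M_i denoting the second derivative at x_i, h_i = 2, 2, 2, and Δ_i = (y_(i+1) − y_i)/h_i = 9/2, 5/2, -9/2:
  2·M_0 + 8·M_1 + 2·M_2 = 6(Δ_1 - Δ_0) = -12
  2·M_1 + 8·M_2 + 2·M_3 = 6(Δ_2 - Δ_1) = -42
Natural end conditions: M_0 = M_3 = 0.
Hence M_0 = 0, M_1 = -1/5, M_2 = -26/5, M_3 = 0.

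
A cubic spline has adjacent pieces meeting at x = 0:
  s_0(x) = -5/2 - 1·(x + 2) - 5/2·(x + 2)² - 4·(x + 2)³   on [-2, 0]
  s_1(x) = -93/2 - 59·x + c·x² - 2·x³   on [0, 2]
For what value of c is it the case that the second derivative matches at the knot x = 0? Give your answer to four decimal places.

-26.5000

s_0''(x) = -5 - 24·(x + 2), so s_0''(0) = -53. On the right, s_1''(0) = 2c, so c = -53/2.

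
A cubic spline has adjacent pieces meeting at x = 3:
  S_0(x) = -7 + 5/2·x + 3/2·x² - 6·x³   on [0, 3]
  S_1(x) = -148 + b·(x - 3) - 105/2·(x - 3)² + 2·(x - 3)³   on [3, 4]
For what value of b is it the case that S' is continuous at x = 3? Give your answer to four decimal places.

-150.5000

S_0'(x) = 5/2 + 3·x - 18·x², so S_0'(3) = -301/2. On the right, S_1'(3) = b, so b = -301/2.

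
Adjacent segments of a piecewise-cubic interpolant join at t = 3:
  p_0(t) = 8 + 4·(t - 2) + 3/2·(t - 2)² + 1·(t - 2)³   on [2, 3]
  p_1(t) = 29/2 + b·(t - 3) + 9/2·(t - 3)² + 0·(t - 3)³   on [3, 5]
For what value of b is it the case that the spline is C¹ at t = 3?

10

p_0'(t) = 4 + 3·(t - 2) + 3·(t - 2)², so p_0'(3) = 10. On the right, p_1'(3) = b, so b = 10.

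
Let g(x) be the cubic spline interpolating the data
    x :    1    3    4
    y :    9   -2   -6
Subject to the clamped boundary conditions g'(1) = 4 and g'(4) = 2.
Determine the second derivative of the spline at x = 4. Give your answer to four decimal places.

With M_i denoting the second derivative at x_i, h_i = 2, 1, and Δ_i = (y_(i+1) − y_i)/h_i = -11/2, -4:
  2·M_0 + 6·M_1 + 1·M_2 = 6(Δ_1 - Δ_0) = 9
Clamped end conditions give two more equations: 2h_0·M_0 + h_0·M_1 = 6(Δ_0 - g'(1)) = -57 and h_1·M_1 + 2h_1·M_2 = 6(g'(4) - Δ_1) = 36.
Solving the tridiagonal system: M_0 = -197/12, M_1 = 13/3, M_2 = 95/6.

15.8333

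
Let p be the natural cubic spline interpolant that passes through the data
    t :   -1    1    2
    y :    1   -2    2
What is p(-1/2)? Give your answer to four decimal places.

-0.6094

With M_i denoting the second derivative at x_i, h_i = 2, 1, and Δ_i = (y_(i+1) − y_i)/h_i = -3/2, 4:
  2·M_0 + 6·M_1 + 1·M_2 = 6(Δ_1 - Δ_0) = 33
Natural end conditions: M_0 = M_2 = 0.
Solving the tridiagonal system: M_0 = 0, M_1 = 11/2, M_2 = 0.
On [-1, 1], p(t) = 1 - 10/3·(t + 1) + 0·(t + 1)² + 11/24·(t + 1)³.
With (t + 1) = 1/2: p(-1/2) = -39/64.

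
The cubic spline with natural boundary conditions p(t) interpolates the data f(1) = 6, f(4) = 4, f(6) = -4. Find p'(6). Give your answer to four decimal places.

Let M_i = p''(x_i). Step sizes h_i = 3, 2; slopes of the chords Δ_i = (y_(i+1) - y_i)/h_i = -2/3, -4.
  3·M_0 + 10·M_1 + 2·M_2 = 6(Δ_1 - Δ_0) = -20
Natural end conditions: M_0 = M_2 = 0.
Solving the tridiagonal system: M_0 = 0, M_1 = -2, M_2 = 0.
On [4, 6], p'(t) = b_1 + 2c_1·(t - 4) + 3d_1·(t - 4)² with b_1 = Δ_1 - h_1(2M_1 + M_2)/6 = -8/3, c_1 = M_1/2 = -1, d_1 = (M_2 - M_1)/(6h_1) = 1/6. So p'(6) = -14/3.

-4.6667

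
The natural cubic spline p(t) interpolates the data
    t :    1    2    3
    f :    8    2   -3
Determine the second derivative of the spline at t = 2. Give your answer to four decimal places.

Let m_i = p''(x_i). Step sizes h_i = 1, 1; slopes of the chords Δ_i = (y_(i+1) - y_i)/h_i = -6, -5.
  1·m_0 + 4·m_1 + 1·m_2 = 6(Δ_1 - Δ_0) = 6
Natural end conditions: m_0 = m_2 = 0.
Hence m_0 = 0, m_1 = 3/2, m_2 = 0.

1.5000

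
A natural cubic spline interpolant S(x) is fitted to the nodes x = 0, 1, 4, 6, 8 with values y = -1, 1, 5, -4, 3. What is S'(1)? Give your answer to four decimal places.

Let M_i = S''(x_i). Step sizes h_i = 1, 3, 2, 2; slopes of the chords Δ_i = (y_(i+1) - y_i)/h_i = 2, 4/3, -9/2, 7/2.
  1·M_0 + 8·M_1 + 3·M_2 = 6(Δ_1 - Δ_0) = -4
  3·M_1 + 10·M_2 + 2·M_3 = 6(Δ_2 - Δ_1) = -35
  2·M_2 + 8·M_3 + 2·M_4 = 6(Δ_3 - Δ_2) = 48
Natural end conditions: M_0 = M_4 = 0.
Hence M_0 = 0, M_1 = 103/67, M_2 = -364/67, M_3 = 493/67, M_4 = 0.
On [1, 4], S'(x) = b_1 + 2c_1·(x - 1) + 3d_1·(x - 1)² with b_1 = Δ_1 - h_1(2M_1 + M_2)/6 = 505/201, c_1 = M_1/2 = 103/134, d_1 = (M_2 - M_1)/(6h_1) = -467/1206. So S'(1) = 505/201.

2.5124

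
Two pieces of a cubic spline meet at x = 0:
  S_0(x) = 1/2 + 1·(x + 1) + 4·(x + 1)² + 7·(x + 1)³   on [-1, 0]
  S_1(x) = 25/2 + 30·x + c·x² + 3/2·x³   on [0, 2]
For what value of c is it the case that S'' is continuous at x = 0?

S_0''(x) = 8 + 42·(x + 1), so S_0''(0) = 50. On the right, S_1''(0) = 2c, so c = 25.

25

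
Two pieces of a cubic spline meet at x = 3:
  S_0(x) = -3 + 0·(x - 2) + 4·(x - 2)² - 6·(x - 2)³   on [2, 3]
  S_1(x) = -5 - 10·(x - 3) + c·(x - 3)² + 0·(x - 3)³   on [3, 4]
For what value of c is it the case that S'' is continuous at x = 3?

S_0''(x) = 8 - 36·(x - 2), so S_0''(3) = -28. On the right, S_1''(3) = 2c, so c = -14.

-14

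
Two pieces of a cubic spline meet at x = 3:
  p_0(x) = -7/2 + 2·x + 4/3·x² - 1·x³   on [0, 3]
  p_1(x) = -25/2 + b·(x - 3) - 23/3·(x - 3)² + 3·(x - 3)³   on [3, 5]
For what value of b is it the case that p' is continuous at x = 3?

p_0'(x) = 2 + 8/3·x - 3·x², so p_0'(3) = -17. On the right, p_1'(3) = b, so b = -17.

-17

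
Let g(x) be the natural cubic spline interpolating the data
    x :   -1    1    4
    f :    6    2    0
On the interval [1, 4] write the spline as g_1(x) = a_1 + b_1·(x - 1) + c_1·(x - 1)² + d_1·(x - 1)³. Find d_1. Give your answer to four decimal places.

With σ_i denoting the second derivative at x_i, h_i = 2, 3, and Δ_i = (y_(i+1) − y_i)/h_i = -2, -2/3:
  2·σ_0 + 10·σ_1 + 3·σ_2 = 6(Δ_1 - Δ_0) = 8
Natural end conditions: σ_0 = σ_2 = 0.
Solving the tridiagonal system: σ_0 = 0, σ_1 = 4/5, σ_2 = 0.
On [1, 4], with g_1(x) = a_1 + b_1·(x - 1) + c_1·(x - 1)² + d_1·(x - 1)³: c_1 = σ_1/2 = 2/5, d_1 = (σ_2 - σ_1)/(6h_1) = -2/45, b_1 = Δ_1 - h_1(2σ_1 + σ_2)/6 = -22/15.

-0.0444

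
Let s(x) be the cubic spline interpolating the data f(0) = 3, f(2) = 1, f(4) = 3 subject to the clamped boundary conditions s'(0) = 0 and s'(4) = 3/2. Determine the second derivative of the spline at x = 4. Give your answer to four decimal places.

Put M_i = s'' at the i-th knot. Here h = (2, 2) and Δ = (-1, 1), so the interior equations h_(i-1)·M_(i-1) + 2(h_(i-1)+h_i)·M_i + h_i·M_(i+1) = 6(Δ_i − Δ_(i-1)) read
  2·M_0 + 8·M_1 + 2·M_2 = 6(Δ_1 - Δ_0) = 12
Clamped end conditions give two more equations: 2h_0·M_0 + h_0·M_1 = 6(Δ_0 - s'(0)) = -6 and h_1·M_1 + 2h_1·M_2 = 6(s'(4) - Δ_1) = 3.
Hence M_0 = -21/8, M_1 = 9/4, M_2 = -3/8.

-0.3750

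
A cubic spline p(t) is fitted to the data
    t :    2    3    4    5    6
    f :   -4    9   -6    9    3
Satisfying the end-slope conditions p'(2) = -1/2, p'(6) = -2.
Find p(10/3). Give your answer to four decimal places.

Put σ_i = p'' at the i-th knot. Here h = (1, 1, 1, 1) and Δ = (13, -15, 15, -6), so the interior equations h_(i-1)·σ_(i-1) + 2(h_(i-1)+h_i)·σ_i + h_i·σ_(i+1) = 6(Δ_i − Δ_(i-1)) read
  1·σ_0 + 4·σ_1 + 1·σ_2 = 6(Δ_1 - Δ_0) = -168
  1·σ_1 + 4·σ_2 + 1·σ_3 = 6(Δ_2 - Δ_1) = 180
  1·σ_2 + 4·σ_3 + 1·σ_4 = 6(Δ_3 - Δ_2) = -126
Clamped end conditions give two more equations: 2h_0·σ_0 + h_0·σ_1 = 6(Δ_0 - p'(2)) = 81 and h_3·σ_3 + 2h_3·σ_4 = 6(p'(6) - Δ_3) = 24.
Forward elimination and back-substitution give σ_0 = 4587/56, σ_1 = -2319/28, σ_2 = 651/8, σ_3 = -1755/28, σ_4 = 2427/56.
On [3, 4], p(t) = 9 - 107/112·(t - 3) - 2319/56·(t - 3)² + 3065/112·(t - 3)³.
With (t - 3) = 1/3: p(10/3) = 3851/756.

5.0939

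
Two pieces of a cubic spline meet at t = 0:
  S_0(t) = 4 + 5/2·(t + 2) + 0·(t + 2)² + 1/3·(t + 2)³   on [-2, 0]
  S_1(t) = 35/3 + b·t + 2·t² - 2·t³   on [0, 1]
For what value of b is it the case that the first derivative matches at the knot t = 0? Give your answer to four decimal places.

6.5000

S_0'(t) = 5/2 + 0·(t + 2) + 1·(t + 2)², so S_0'(0) = 13/2. On the right, S_1'(0) = b, so b = 13/2.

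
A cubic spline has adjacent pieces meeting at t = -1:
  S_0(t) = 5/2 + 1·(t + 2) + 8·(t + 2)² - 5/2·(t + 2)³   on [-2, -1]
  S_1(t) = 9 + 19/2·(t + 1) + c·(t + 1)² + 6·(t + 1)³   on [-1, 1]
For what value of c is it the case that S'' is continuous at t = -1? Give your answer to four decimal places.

0.5000

S_0''(t) = 16 - 15·(t + 2), so S_0''(-1) = 1. On the right, S_1''(-1) = 2c, so c = 1/2.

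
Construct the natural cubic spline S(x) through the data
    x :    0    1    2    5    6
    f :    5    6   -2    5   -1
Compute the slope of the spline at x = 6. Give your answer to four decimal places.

Write M_i for S''(x_i). With h_i = 1, 1, 3, 1 and divided differences Δ_i = 1, -8, 7/3, -6, the continuity of S' gives the tridiagonal system
  1·M_0 + 4·M_1 + 1·M_2 = 6(Δ_1 - Δ_0) = -54
  1·M_1 + 8·M_2 + 3·M_3 = 6(Δ_2 - Δ_1) = 62
  3·M_2 + 8·M_3 + 1·M_4 = 6(Δ_3 - Δ_2) = -50
Natural end conditions: M_0 = M_4 = 0.
Solving the tridiagonal system: M_0 = 0, M_1 = -904/53, M_2 = 754/53, M_3 = -614/53, M_4 = 0.
On [5, 6], S'(x) = b_3 + 2c_3·(x - 5) + 3d_3·(x - 5)² with b_3 = Δ_3 - h_3(2M_3 + M_4)/6 = -340/159, c_3 = M_3/2 = -307/53, d_3 = (M_4 - M_3)/(6h_3) = 307/159. So S'(6) = -1261/159.

-7.9308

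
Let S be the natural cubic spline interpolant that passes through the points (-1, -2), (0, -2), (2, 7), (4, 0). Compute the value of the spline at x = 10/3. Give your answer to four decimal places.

Let σ_i = S''(x_i). Step sizes h_i = 1, 2, 2; slopes of the chords Δ_i = (y_(i+1) - y_i)/h_i = 0, 9/2, -7/2.
  1·σ_0 + 6·σ_1 + 2·σ_2 = 6(Δ_1 - Δ_0) = 27
  2·σ_1 + 8·σ_2 + 2·σ_3 = 6(Δ_2 - Δ_1) = -48
Natural end conditions: σ_0 = σ_3 = 0.
Forward elimination and back-substitution give σ_0 = 0, σ_1 = 78/11, σ_2 = -171/22, σ_3 = 0.
On [2, 4], S(x) = 7 + 37/22·(x - 2) - 171/44·(x - 2)² + 57/88·(x - 2)³.
With (x - 2) = 4/3: S(10/3) = 383/99.

3.8687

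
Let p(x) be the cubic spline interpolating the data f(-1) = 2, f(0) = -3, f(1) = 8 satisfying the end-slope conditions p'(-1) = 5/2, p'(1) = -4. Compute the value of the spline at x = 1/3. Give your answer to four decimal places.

0.8704

With M_i denoting the second derivative at x_i, h_i = 1, 1, and Δ_i = (y_(i+1) − y_i)/h_i = -5, 11:
  1·M_0 + 4·M_1 + 1·M_2 = 6(Δ_1 - Δ_0) = 96
Clamped end conditions give two more equations: 2h_0·M_0 + h_0·M_1 = 6(Δ_0 - p'(-1)) = -45 and h_1·M_1 + 2h_1·M_2 = 6(p'(1) - Δ_1) = -90.
Forward elimination and back-substitution give M_0 = -199/4, M_1 = 109/2, M_2 = -289/4.
On [0, 1], p(x) = -3 + 39/8·x + 109/4·x² - 169/8·x³.
With x = 1/3: p(1/3) = 47/54.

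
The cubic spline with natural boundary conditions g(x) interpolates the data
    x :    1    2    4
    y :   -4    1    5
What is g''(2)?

Let M_i = g''(x_i). Step sizes h_i = 1, 2; slopes of the chords Δ_i = (y_(i+1) - y_i)/h_i = 5, 2.
  1·M_0 + 6·M_1 + 2·M_2 = 6(Δ_1 - Δ_0) = -18
Natural end conditions: M_0 = M_2 = 0.
Hence M_0 = 0, M_1 = -3, M_2 = 0.

-3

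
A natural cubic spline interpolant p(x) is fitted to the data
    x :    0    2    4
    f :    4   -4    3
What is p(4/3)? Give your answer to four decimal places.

With σ_i denoting the second derivative at x_i, h_i = 2, 2, and Δ_i = (y_(i+1) − y_i)/h_i = -4, 7/2:
  2·σ_0 + 8·σ_1 + 2·σ_2 = 6(Δ_1 - Δ_0) = 45
Natural end conditions: σ_0 = σ_2 = 0.
Forward elimination and back-substitution give σ_0 = 0, σ_1 = 45/8, σ_2 = 0.
On [0, 2], p(x) = 4 - 47/8·x + 0·x² + 15/32·x³.
With x = 4/3: p(4/3) = -49/18.

-2.7222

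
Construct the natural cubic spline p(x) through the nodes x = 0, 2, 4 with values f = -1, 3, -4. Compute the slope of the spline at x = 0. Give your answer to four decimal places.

3.3750

Write M_i for p''(x_i). With h_i = 2, 2 and divided differences Δ_i = 2, -7/2, the continuity of p' gives the tridiagonal system
  2·M_0 + 8·M_1 + 2·M_2 = 6(Δ_1 - Δ_0) = -33
Natural end conditions: M_0 = M_2 = 0.
Solving the tridiagonal system: M_0 = 0, M_1 = -33/8, M_2 = 0.
On [0, 2], p'(x) = b_0 + 2c_0·x + 3d_0·x² with b_0 = Δ_0 - h_0(2M_0 + M_1)/6 = 27/8, c_0 = M_0/2 = 0, d_0 = (M_1 - M_0)/(6h_0) = -11/32. So p'(0) = 27/8.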